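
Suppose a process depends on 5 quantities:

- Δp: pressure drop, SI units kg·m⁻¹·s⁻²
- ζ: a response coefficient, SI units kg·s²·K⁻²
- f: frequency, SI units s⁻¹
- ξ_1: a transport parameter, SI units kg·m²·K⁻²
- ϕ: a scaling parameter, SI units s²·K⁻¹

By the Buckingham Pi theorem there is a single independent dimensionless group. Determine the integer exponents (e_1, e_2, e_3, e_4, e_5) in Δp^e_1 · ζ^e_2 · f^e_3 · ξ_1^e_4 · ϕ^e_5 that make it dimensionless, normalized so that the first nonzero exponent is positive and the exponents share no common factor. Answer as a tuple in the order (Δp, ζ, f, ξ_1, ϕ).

(2, -3, -2, 1, 4)

M: e_1·(1) + e_2·(1) + e_3·(0) + e_4·(1) + e_5·(0) = 0
L: e_1·(-1) + e_2·(0) + e_3·(0) + e_4·(2) + e_5·(0) = 0
T: e_1·(-2) + e_2·(2) + e_3·(-1) + e_4·(0) + e_5·(2) = 0
Θ: e_1·(0) + e_2·(-2) + e_3·(0) + e_4·(-2) + e_5·(-1) = 0
Solving this homogeneous linear system for the smallest-integer solution (first nonzero entry positive) gives (2, -3, -2, 1, 4).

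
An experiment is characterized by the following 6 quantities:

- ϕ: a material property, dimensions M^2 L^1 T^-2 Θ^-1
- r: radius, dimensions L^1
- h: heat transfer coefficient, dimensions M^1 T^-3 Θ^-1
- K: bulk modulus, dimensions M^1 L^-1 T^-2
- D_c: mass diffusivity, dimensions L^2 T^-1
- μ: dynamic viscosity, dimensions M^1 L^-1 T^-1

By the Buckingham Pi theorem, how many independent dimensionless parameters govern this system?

2

There are 6 variables and 4 base dimensions (M, L, T, Θ).
The dimension matrix has rank 4.
Independent dimensionless groups: 6 − 4 = 2.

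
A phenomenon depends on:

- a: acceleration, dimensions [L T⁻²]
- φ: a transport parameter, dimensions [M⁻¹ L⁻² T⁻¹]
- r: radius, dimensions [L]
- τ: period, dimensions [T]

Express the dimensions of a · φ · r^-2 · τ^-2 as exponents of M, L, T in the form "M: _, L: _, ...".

Collect each base-dimension exponent across the product:
  M: (0) + (-1) − 2·(0) − 2·(0) = -1
  L: (1) + (-2) − 2·(1) − 2·(0) = -3
  T: (-2) + (-1) − 2·(0) − 2·(1) = -5
So the dimensions are [M⁻¹ L⁻³ T⁻⁵].

M: -1, L: -3, T: -5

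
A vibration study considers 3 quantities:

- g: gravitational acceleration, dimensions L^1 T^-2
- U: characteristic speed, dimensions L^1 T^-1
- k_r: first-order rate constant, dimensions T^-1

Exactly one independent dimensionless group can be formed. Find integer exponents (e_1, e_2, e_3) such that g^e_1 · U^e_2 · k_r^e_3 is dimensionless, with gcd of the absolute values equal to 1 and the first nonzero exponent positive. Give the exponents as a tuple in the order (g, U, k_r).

L: e_1·(1) + e_2·(1) + e_3·(0) = 0
T: e_1·(-2) + e_2·(-1) + e_3·(-1) = 0
Solving this homogeneous linear system for the smallest-integer solution (first nonzero entry positive) gives (1, -1, -1).

(1, -1, -1)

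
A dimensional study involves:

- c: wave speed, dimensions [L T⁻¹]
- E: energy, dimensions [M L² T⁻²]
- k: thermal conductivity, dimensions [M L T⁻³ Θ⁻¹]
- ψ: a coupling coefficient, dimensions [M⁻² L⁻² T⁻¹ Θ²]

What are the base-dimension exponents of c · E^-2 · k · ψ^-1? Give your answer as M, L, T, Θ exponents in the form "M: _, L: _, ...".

M: 1, L: 0, T: 1, Θ: -3

Collect each base-dimension exponent across the product:
  M: (0) − 2·(1) + (1) − (-2) = 1
  L: (1) − 2·(2) + (1) − (-2) = 0
  T: (-1) − 2·(-2) + (-3) − (-1) = 1
  Θ: (0) − 2·(0) + (-1) − (2) = -3
So the dimensions are [M T Θ⁻³].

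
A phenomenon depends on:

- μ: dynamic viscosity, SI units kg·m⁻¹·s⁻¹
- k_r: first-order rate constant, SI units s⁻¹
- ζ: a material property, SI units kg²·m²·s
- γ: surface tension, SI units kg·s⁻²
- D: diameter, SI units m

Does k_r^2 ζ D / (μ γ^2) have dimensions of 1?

no

Sum the exponent of each base dimension across the product:
  M: −[μ]_M + 2·[k_r]_M + [ζ]_M − 2·[γ]_M + [D]_M = −(1) + 2·(0) + (2) − 2·(1) + (0) = -1
  L: −[μ]_L + 2·[k_r]_L + [ζ]_L − 2·[γ]_L + [D]_L = −(-1) + 2·(0) + (2) − 2·(0) + (1) = 4
  T: −[μ]_T + 2·[k_r]_T + [ζ]_T − 2·[γ]_T + [D]_T = −(-1) + 2·(-1) + (1) − 2·(-2) + (0) = 4
Net dimensions [M⁻¹ L⁴ T⁴] ≠ [1] — not dimensionless.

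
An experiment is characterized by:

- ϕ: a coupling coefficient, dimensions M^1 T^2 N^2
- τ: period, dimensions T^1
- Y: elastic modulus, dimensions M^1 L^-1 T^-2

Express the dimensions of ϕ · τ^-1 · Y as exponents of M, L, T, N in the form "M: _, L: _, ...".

M: 2, L: -1, T: -1, N: 2

Collect each base-dimension exponent across the product:
  M: (1) − (0) + (1) = 2
  L: (0) − (0) + (-1) = -1
  T: (2) − (1) + (-2) = -1
  N: (2) − (0) + (0) = 2
So the dimensions are [M² L⁻¹ T⁻¹ N²].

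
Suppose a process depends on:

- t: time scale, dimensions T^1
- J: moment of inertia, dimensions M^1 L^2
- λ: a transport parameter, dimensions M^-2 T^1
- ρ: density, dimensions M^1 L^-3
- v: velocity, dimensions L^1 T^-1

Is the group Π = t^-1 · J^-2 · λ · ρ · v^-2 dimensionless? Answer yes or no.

no

Sum the exponent of each base dimension across the product:
  M: −[t]_M − 2·[J]_M + [λ]_M + [ρ]_M − 2·[v]_M = −(0) − 2·(1) + (-2) + (1) − 2·(0) = -3
  L: −[t]_L − 2·[J]_L + [λ]_L + [ρ]_L − 2·[v]_L = −(0) − 2·(2) + (0) + (-3) − 2·(1) = -9
  T: −[t]_T − 2·[J]_T + [λ]_T + [ρ]_T − 2·[v]_T = −(1) − 2·(0) + (1) + (0) − 2·(-1) = 2
Net dimensions [M⁻³ L⁻⁹ T²] ≠ [1] — not dimensionless.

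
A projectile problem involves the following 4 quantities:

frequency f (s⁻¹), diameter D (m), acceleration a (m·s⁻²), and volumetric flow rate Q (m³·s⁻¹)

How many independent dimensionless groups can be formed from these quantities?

2

There are 4 variables and 2 base dimensions (L, T).
The dimension matrix has rank 2.
Independent dimensionless groups: 4 − 2 = 2.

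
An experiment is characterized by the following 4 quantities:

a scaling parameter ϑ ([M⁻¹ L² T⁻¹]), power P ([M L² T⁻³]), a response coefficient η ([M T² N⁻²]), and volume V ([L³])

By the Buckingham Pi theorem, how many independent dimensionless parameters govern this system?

There are 4 variables and 4 base dimensions (M, L, T, N).
The dimension matrix has rank 4.
Independent dimensionless groups: 4 − 4 = 0.

0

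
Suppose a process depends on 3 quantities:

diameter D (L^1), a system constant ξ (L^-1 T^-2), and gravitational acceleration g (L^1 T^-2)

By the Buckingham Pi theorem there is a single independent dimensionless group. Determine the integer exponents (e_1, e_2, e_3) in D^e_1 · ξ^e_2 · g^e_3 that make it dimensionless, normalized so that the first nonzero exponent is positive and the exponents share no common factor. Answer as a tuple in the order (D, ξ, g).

(2, 1, -1)

L: e_1·(1) + e_2·(-1) + e_3·(1) = 0
T: e_1·(0) + e_2·(-2) + e_3·(-2) = 0
Solving this homogeneous linear system for the smallest-integer solution (first nonzero entry positive) gives (2, 1, -1).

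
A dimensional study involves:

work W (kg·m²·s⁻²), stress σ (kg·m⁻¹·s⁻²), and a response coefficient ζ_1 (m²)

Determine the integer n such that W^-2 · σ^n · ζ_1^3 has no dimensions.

Balance the M exponent: (1)·n from σ, plus −2·(1) + 3·(0) = -2 from the rest, must sum to zero.
n − 2 = 0, so n = 2.

2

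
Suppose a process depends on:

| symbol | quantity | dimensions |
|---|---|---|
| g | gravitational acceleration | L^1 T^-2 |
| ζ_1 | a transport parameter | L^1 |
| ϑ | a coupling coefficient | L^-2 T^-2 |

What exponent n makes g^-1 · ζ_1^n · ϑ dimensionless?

3

Balance the L exponent: (1)·n from ζ_1, plus −(1) + (-2) = -3 from the rest, must sum to zero.
n − 3 = 0, so n = 3.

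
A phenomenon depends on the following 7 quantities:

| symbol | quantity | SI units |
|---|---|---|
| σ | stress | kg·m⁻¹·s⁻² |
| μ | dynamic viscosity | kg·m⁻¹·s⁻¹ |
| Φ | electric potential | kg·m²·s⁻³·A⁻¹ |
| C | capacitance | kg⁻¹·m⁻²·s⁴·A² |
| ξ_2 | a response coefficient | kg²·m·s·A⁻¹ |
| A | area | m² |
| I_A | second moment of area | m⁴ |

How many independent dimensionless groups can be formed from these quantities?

There are 7 variables and 4 base dimensions (M, L, T, I).
The dimension matrix has rank 4.
Independent dimensionless groups: 7 − 4 = 3.

3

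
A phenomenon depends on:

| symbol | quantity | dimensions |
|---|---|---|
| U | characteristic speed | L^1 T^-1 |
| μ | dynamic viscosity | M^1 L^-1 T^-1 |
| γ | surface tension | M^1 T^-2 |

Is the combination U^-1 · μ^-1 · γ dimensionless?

Sum the exponent of each base dimension across the product:
  M: −[U]_M − [μ]_M + [γ]_M = −(0) − (1) + (1) = 0
  L: −[U]_L − [μ]_L + [γ]_L = −(1) − (-1) + (0) = 0
  T: −[U]_T − [μ]_T + [γ]_T = −(-1) − (-1) + (-2) = 0
  Θ: −[U]_Θ − [μ]_Θ + [γ]_Θ = −(0) − (0) + (0) = 0
All base exponents vanish — dimensionless.

yes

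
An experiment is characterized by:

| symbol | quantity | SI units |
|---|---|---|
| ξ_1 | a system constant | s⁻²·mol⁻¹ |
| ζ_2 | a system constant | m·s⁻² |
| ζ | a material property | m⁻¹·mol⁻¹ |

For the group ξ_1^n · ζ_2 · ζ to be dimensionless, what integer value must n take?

-1

Balance the T exponent: (-2)·n from ξ_1, plus (-2) + (0) = -2 from the rest, must sum to zero.
-2n − 2 = 0, so n = -1.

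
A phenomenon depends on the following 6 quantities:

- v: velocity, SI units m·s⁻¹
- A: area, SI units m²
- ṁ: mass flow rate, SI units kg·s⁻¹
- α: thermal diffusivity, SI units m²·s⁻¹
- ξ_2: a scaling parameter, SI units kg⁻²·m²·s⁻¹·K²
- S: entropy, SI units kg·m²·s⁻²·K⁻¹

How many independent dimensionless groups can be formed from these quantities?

2

There are 6 variables and 4 base dimensions (M, L, T, Θ).
The dimension matrix has rank 4.
Independent dimensionless groups: 6 − 4 = 2.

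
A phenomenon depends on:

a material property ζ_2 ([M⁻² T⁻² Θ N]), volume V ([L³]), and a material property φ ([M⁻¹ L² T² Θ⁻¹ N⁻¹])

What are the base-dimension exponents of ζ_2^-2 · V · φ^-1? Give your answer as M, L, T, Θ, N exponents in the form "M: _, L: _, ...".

Collect each base-dimension exponent across the product:
  M: −2·(-2) + (0) − (-1) = 5
  L: −2·(0) + (3) − (2) = 1
  T: −2·(-2) + (0) − (2) = 2
  Θ: −2·(1) + (0) − (-1) = -1
  N: −2·(1) + (0) − (-1) = -1
So the dimensions are [M⁵ L T² Θ⁻¹ N⁻¹].

M: 5, L: 1, T: 2, Θ: -1, N: -1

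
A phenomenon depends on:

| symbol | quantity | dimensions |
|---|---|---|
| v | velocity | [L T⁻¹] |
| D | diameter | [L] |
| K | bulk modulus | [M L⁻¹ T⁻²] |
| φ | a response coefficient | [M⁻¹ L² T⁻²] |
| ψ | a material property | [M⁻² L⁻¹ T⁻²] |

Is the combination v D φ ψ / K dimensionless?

Sum the exponent of each base dimension across the product:
  M: [v]_M + [D]_M − [K]_M + [φ]_M + [ψ]_M = (0) + (0) − (1) + (-1) + (-2) = -4
  L: [v]_L + [D]_L − [K]_L + [φ]_L + [ψ]_L = (1) + (1) − (-1) + (2) + (-1) = 4
  T: [v]_T + [D]_T − [K]_T + [φ]_T + [ψ]_T = (-1) + (0) − (-2) + (-2) + (-2) = -3
Net dimensions [M⁻⁴ L⁴ T⁻³] ≠ [1] — not dimensionless.

no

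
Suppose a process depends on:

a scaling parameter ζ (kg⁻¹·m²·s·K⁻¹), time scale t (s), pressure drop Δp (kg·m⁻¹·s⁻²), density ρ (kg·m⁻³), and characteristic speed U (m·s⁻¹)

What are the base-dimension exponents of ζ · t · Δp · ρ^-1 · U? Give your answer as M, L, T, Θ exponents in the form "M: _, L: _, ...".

M: -1, L: 5, T: -1, Θ: -1

Collect each base-dimension exponent across the product:
  M: (-1) + (0) + (1) − (1) + (0) = -1
  L: (2) + (0) + (-1) − (-3) + (1) = 5
  T: (1) + (1) + (-2) − (0) + (-1) = -1
  Θ: (-1) + (0) + (0) − (0) + (0) = -1
So the dimensions are [M⁻¹ L⁵ T⁻¹ Θ⁻¹].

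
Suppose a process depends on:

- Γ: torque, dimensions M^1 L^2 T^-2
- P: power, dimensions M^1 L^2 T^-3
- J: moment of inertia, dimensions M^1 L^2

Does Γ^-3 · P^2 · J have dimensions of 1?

yes

Sum the exponent of each base dimension across the product:
  M: −3·[Γ]_M + 2·[P]_M + [J]_M = −3·(1) + 2·(1) + (1) = 0
  L: −3·[Γ]_L + 2·[P]_L + [J]_L = −3·(2) + 2·(2) + (2) = 0
  T: −3·[Γ]_T + 2·[P]_T + [J]_T = −3·(-2) + 2·(-3) + (0) = 0
  N: −3·[Γ]_N + 2·[P]_N + [J]_N = −3·(0) + 2·(0) + (0) = 0
All base exponents vanish — dimensionless.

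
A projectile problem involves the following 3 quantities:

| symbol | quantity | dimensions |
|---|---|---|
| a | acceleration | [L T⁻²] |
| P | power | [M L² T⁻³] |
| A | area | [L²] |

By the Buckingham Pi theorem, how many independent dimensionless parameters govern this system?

There are 3 variables and 3 base dimensions (M, L, T).
The dimension matrix has rank 3.
Independent dimensionless groups: 3 − 3 = 0.

0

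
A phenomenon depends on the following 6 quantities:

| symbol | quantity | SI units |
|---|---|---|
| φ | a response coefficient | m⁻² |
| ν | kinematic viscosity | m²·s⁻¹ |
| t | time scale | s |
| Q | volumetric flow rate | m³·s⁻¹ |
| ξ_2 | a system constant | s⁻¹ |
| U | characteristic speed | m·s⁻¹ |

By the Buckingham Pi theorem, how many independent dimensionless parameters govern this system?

4

There are 6 variables and 2 base dimensions (L, T).
The dimension matrix has rank 2.
Independent dimensionless groups: 6 − 2 = 4.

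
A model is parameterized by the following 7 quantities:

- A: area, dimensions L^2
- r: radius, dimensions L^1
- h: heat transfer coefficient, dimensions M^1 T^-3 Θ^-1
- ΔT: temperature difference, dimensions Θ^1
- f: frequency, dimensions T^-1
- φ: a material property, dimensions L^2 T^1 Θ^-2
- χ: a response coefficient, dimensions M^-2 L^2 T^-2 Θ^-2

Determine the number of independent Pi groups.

3

There are 7 variables and 4 base dimensions (M, L, T, Θ).
The dimension matrix has rank 4.
Independent dimensionless groups: 7 − 4 = 3.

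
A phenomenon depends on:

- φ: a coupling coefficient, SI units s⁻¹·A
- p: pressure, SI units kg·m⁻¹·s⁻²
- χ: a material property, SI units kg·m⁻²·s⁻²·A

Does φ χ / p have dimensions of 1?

no

Sum the exponent of each base dimension across the product:
  M: [φ]_M − [p]_M + [χ]_M = (0) − (1) + (1) = 0
  L: [φ]_L − [p]_L + [χ]_L = (0) − (-1) + (-2) = -1
  T: [φ]_T − [p]_T + [χ]_T = (-1) − (-2) + (-2) = -1
  I: [φ]_I − [p]_I + [χ]_I = (1) − (0) + (1) = 2
Net dimensions [L⁻¹ T⁻¹ I²] ≠ [1] — not dimensionless.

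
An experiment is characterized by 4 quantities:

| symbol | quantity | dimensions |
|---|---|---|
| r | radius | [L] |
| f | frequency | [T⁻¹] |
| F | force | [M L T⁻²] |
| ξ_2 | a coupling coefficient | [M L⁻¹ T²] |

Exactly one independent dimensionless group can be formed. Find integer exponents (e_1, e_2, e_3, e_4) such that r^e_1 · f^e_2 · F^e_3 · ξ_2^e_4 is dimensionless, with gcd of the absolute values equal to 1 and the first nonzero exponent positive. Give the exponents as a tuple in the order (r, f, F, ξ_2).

M: e_1·(0) + e_2·(0) + e_3·(1) + e_4·(1) = 0
L: e_1·(1) + e_2·(0) + e_3·(1) + e_4·(-1) = 0
T: e_1·(0) + e_2·(-1) + e_3·(-2) + e_4·(2) = 0
Solving this homogeneous linear system for the smallest-integer solution (first nonzero entry positive) gives (2, 4, -1, 1).

(2, 4, -1, 1)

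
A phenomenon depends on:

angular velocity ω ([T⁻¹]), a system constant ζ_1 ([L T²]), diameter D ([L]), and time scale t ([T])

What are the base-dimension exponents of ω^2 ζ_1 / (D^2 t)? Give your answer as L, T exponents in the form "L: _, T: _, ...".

L: -1, T: -1

Collect each base-dimension exponent across the product:
  L: 2·(0) + (1) − 2·(1) − (0) = -1
  T: 2·(-1) + (2) − 2·(0) − (1) = -1
So the dimensions are [L⁻¹ T⁻¹].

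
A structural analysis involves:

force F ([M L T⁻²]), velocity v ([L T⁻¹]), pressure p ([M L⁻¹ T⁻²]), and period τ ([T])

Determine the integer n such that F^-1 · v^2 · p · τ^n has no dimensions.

Balance the T exponent: (1)·n from τ, plus −(-2) + 2·(-1) + (-2) = -2 from the rest, must sum to zero.
n − 2 = 0, so n = 2.

2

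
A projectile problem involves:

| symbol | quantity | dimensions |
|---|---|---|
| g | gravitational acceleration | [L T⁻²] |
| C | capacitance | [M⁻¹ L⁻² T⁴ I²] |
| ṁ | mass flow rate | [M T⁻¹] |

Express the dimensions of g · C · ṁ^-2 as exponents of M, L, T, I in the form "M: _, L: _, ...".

M: -3, L: -1, T: 4, I: 2

Collect each base-dimension exponent across the product:
  M: (0) + (-1) − 2·(1) = -3
  L: (1) + (-2) − 2·(0) = -1
  T: (-2) + (4) − 2·(-1) = 4
  I: (0) + (2) − 2·(0) = 2
So the dimensions are [M⁻³ L⁻¹ T⁴ I²].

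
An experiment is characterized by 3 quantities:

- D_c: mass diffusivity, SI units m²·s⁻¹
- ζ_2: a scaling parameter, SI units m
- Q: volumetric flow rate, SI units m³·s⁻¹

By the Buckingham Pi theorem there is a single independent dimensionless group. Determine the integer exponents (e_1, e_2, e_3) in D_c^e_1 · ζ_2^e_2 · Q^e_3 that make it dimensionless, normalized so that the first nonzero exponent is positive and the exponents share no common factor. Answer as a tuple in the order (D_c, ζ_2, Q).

(1, 1, -1)

L: e_1·(2) + e_2·(1) + e_3·(3) = 0
T: e_1·(-1) + e_2·(0) + e_3·(-1) = 0
Solving this homogeneous linear system for the smallest-integer solution (first nonzero entry positive) gives (1, 1, -1).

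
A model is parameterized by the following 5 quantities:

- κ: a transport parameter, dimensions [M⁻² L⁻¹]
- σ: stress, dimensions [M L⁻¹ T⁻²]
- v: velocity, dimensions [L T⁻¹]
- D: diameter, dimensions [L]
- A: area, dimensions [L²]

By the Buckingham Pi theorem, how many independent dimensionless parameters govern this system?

2

There are 5 variables and 3 base dimensions (M, L, T).
The dimension matrix has rank 3.
Independent dimensionless groups: 5 − 3 = 2.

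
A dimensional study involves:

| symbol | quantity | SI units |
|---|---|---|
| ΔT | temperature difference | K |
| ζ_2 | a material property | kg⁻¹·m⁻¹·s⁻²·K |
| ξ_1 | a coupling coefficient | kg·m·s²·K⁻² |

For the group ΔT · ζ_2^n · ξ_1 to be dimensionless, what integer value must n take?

1

Balance the M exponent: (-1)·n from ζ_2, plus (0) + (1) = 1 from the rest, must sum to zero.
−n + 1 = 0, so n = 1.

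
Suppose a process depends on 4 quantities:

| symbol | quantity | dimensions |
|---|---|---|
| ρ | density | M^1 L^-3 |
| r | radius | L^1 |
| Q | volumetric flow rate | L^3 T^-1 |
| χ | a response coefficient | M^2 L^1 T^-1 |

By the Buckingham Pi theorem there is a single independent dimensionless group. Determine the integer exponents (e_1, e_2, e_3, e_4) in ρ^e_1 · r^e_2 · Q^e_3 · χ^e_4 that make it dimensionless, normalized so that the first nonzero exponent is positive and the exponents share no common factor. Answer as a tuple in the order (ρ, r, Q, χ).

(2, 4, 1, -1)

M: e_1·(1) + e_2·(0) + e_3·(0) + e_4·(2) = 0
L: e_1·(-3) + e_2·(1) + e_3·(3) + e_4·(1) = 0
T: e_1·(0) + e_2·(0) + e_3·(-1) + e_4·(-1) = 0
Solving this homogeneous linear system for the smallest-integer solution (first nonzero entry positive) gives (2, 4, 1, -1).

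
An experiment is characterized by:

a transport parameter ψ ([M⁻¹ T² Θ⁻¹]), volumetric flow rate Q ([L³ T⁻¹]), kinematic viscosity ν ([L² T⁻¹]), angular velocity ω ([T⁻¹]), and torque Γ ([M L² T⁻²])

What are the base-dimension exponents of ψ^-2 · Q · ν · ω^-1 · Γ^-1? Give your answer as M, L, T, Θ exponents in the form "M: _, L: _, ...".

Collect each base-dimension exponent across the product:
  M: −2·(-1) + (0) + (0) − (0) − (1) = 1
  L: −2·(0) + (3) + (2) − (0) − (2) = 3
  T: −2·(2) + (-1) + (-1) − (-1) − (-2) = -3
  Θ: −2·(-1) + (0) + (0) − (0) − (0) = 2
So the dimensions are [M L³ T⁻³ Θ²].

M: 1, L: 3, T: -3, Θ: 2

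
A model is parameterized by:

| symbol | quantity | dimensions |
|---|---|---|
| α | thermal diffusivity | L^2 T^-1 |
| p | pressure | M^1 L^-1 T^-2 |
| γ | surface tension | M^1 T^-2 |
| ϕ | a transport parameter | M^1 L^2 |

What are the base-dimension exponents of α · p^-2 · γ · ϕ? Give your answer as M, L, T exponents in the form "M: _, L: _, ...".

Collect each base-dimension exponent across the product:
  M: (0) − 2·(1) + (1) + (1) = 0
  L: (2) − 2·(-1) + (0) + (2) = 6
  T: (-1) − 2·(-2) + (-2) + (0) = 1
So the dimensions are [L⁶ T].

M: 0, L: 6, T: 1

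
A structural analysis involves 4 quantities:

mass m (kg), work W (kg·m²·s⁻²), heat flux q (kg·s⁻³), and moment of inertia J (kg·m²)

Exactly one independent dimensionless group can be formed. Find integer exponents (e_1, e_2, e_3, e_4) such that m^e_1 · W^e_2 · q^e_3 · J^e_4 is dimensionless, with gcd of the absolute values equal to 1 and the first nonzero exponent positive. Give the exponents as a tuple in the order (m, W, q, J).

M: e_1·(1) + e_2·(1) + e_3·(1) + e_4·(1) = 0
L: e_1·(0) + e_2·(2) + e_3·(0) + e_4·(2) = 0
T: e_1·(0) + e_2·(-2) + e_3·(-3) + e_4·(0) = 0
Solving this homogeneous linear system for the smallest-integer solution (first nonzero entry positive) gives (2, 3, -2, -3).

(2, 3, -2, -3)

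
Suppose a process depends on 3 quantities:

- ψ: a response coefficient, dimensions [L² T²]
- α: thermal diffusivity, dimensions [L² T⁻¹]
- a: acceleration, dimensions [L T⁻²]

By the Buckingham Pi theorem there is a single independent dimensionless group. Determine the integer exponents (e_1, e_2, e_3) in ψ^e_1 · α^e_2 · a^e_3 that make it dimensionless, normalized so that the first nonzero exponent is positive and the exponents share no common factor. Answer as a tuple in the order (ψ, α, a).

L: e_1·(2) + e_2·(2) + e_3·(1) = 0
T: e_1·(2) + e_2·(-1) + e_3·(-2) = 0
Solving this homogeneous linear system for the smallest-integer solution (first nonzero entry positive) gives (1, -2, 2).

(1, -2, 2)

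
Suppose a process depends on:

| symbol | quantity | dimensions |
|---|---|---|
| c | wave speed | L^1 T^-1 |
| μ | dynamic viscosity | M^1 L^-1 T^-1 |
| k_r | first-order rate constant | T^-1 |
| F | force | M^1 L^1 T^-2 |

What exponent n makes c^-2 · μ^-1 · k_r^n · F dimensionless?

1

Balance the T exponent: (-1)·n from k_r, plus −2·(-1) − (-1) + (-2) = 1 from the rest, must sum to zero.
−n + 1 = 0, so n = 1.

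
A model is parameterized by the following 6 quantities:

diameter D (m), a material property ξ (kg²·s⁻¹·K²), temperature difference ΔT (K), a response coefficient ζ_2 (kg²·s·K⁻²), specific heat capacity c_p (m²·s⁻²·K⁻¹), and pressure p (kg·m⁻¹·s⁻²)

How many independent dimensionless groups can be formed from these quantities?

There are 6 variables and 4 base dimensions (M, L, T, Θ).
The dimension matrix has rank 4.
Independent dimensionless groups: 6 − 4 = 2.

2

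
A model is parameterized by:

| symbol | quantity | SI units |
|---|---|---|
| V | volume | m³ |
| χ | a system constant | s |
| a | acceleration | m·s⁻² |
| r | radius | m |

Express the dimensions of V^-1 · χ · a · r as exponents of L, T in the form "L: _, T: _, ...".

Collect each base-dimension exponent across the product:
  L: −(3) + (0) + (1) + (1) = -1
  T: −(0) + (1) + (-2) + (0) = -1
So the dimensions are [L⁻¹ T⁻¹].

L: -1, T: -1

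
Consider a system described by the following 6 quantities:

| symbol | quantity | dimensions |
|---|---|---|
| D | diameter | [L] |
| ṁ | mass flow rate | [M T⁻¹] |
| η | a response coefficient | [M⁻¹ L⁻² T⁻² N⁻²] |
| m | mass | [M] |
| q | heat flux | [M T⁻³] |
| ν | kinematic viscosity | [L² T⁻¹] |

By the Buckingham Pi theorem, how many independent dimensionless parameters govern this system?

2

There are 6 variables and 4 base dimensions (M, L, T, N).
The dimension matrix has rank 4.
Independent dimensionless groups: 6 − 4 = 2.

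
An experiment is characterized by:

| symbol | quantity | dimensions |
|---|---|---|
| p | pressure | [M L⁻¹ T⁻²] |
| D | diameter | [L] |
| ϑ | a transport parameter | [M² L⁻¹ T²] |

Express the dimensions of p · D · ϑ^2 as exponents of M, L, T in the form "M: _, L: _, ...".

M: 5, L: -2, T: 2

Collect each base-dimension exponent across the product:
  M: (1) + (0) + 2·(2) = 5
  L: (-1) + (1) + 2·(-1) = -2
  T: (-2) + (0) + 2·(2) = 2
So the dimensions are [M⁵ L⁻² T²].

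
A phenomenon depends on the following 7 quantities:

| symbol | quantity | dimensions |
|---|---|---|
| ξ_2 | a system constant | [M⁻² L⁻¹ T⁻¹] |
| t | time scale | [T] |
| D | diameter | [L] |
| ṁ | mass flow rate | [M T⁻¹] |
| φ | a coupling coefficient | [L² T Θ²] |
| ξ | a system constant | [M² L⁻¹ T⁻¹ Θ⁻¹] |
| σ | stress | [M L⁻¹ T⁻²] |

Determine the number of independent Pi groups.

There are 7 variables and 4 base dimensions (M, L, T, Θ).
The dimension matrix has rank 4.
Independent dimensionless groups: 7 − 4 = 3.

3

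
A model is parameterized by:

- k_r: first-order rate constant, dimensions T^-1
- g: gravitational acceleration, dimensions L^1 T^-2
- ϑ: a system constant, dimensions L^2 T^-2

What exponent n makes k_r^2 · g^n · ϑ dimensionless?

Balance the L exponent: (1)·n from g, plus 2·(0) + (2) = 2 from the rest, must sum to zero.
n + 2 = 0, so n = -2.

-2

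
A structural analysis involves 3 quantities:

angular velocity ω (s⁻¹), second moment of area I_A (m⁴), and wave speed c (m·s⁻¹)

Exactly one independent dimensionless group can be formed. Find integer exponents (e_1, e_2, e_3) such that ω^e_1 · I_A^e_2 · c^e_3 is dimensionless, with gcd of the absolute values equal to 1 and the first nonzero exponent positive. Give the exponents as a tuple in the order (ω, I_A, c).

L: e_1·(0) + e_2·(4) + e_3·(1) = 0
T: e_1·(-1) + e_2·(0) + e_3·(-1) = 0
Solving this homogeneous linear system for the smallest-integer solution (first nonzero entry positive) gives (4, 1, -4).

(4, 1, -4)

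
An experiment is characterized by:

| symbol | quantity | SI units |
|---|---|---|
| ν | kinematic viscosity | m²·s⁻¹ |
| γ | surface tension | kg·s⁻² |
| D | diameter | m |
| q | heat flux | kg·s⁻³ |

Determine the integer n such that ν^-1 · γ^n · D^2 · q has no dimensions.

-1

Balance the M exponent: (1)·n from γ, plus −(0) + 2·(0) + (1) = 1 from the rest, must sum to zero.
n + 1 = 0, so n = -1.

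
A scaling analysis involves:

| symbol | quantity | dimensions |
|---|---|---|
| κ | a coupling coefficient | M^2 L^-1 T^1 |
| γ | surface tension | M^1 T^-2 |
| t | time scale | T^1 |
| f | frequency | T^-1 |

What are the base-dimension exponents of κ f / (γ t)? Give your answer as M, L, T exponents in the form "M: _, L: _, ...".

Collect each base-dimension exponent across the product:
  M: (2) − (1) − (0) + (0) = 1
  L: (-1) − (0) − (0) + (0) = -1
  T: (1) − (-2) − (1) + (-1) = 1
So the dimensions are [M L⁻¹ T].

M: 1, L: -1, T: 1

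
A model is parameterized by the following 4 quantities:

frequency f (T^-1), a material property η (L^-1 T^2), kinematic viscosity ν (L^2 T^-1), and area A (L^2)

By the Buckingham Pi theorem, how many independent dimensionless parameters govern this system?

There are 4 variables and 2 base dimensions (L, T).
The dimension matrix has rank 2.
Independent dimensionless groups: 4 − 2 = 2.

2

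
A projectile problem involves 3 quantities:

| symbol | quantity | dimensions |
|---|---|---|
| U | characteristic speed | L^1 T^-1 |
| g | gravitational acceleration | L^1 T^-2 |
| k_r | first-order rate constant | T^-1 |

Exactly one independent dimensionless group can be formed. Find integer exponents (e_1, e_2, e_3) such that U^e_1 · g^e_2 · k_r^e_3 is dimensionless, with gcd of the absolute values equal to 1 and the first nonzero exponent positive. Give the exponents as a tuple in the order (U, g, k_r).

(1, -1, 1)

L: e_1·(1) + e_2·(1) + e_3·(0) = 0
T: e_1·(-1) + e_2·(-2) + e_3·(-1) = 0
Solving this homogeneous linear system for the smallest-integer solution (first nonzero entry positive) gives (1, -1, 1).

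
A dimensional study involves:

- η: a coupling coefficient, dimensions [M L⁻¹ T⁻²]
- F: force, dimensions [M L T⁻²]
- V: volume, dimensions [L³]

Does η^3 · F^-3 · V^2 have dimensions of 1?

Sum the exponent of each base dimension across the product:
  M: 3·[η]_M − 3·[F]_M + 2·[V]_M = 3·(1) − 3·(1) + 2·(0) = 0
  L: 3·[η]_L − 3·[F]_L + 2·[V]_L = 3·(-1) − 3·(1) + 2·(3) = 0
  T: 3·[η]_T − 3·[F]_T + 2·[V]_T = 3·(-2) − 3·(-2) + 2·(0) = 0
All base exponents vanish — dimensionless.

yes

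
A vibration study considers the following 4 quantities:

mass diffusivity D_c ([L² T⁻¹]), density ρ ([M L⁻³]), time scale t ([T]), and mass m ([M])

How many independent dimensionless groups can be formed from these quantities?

There are 4 variables and 3 base dimensions (M, L, T).
The dimension matrix has rank 3.
Independent dimensionless groups: 4 − 3 = 1.

1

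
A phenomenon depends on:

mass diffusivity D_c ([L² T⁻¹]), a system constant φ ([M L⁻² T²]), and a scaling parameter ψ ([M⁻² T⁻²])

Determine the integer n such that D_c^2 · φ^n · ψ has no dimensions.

Balance the M exponent: (1)·n from φ, plus 2·(0) + (-2) = -2 from the rest, must sum to zero.
n − 2 = 0, so n = 2.

2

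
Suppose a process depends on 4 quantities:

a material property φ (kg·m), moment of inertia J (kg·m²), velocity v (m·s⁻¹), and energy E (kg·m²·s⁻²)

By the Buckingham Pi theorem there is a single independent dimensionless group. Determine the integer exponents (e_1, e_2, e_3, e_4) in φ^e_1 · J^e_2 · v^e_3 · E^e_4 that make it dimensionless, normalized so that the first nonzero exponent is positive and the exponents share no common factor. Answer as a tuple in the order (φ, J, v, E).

(2, -1, 2, -1)

M: e_1·(1) + e_2·(1) + e_3·(0) + e_4·(1) = 0
L: e_1·(1) + e_2·(2) + e_3·(1) + e_4·(2) = 0
T: e_1·(0) + e_2·(0) + e_3·(-1) + e_4·(-2) = 0
Solving this homogeneous linear system for the smallest-integer solution (first nonzero entry positive) gives (2, -1, 2, -1).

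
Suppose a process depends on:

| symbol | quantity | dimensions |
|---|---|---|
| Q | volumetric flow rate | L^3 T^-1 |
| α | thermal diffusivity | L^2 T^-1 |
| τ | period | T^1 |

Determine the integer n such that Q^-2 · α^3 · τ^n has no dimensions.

Balance the T exponent: (1)·n from τ, plus −2·(-1) + 3·(-1) = -1 from the rest, must sum to zero.
n − 1 = 0, so n = 1.

1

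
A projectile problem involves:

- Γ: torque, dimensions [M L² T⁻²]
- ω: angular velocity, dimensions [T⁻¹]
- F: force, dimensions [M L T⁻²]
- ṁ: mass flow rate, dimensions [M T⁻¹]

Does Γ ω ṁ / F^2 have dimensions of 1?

yes

Sum the exponent of each base dimension across the product:
  M: [Γ]_M + [ω]_M − 2·[F]_M + [ṁ]_M = (1) + (0) − 2·(1) + (1) = 0
  L: [Γ]_L + [ω]_L − 2·[F]_L + [ṁ]_L = (2) + (0) − 2·(1) + (0) = 0
  T: [Γ]_T + [ω]_T − 2·[F]_T + [ṁ]_T = (-2) + (-1) − 2·(-2) + (-1) = 0
All base exponents vanish — dimensionless.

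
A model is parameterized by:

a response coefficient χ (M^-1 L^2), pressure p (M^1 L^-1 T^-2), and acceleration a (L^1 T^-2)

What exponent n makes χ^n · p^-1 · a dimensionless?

-1

Balance the M exponent: (-1)·n from χ, plus −(1) + (0) = -1 from the rest, must sum to zero.
−n − 1 = 0, so n = -1.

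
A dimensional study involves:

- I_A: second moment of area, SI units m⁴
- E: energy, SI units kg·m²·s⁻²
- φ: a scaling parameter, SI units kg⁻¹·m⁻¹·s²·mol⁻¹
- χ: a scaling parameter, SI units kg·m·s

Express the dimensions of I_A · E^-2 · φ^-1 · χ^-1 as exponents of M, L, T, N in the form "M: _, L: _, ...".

Collect each base-dimension exponent across the product:
  M: (0) − 2·(1) − (-1) − (1) = -2
  L: (4) − 2·(2) − (-1) − (1) = 0
  T: (0) − 2·(-2) − (2) − (1) = 1
  N: (0) − 2·(0) − (-1) − (0) = 1
So the dimensions are [M⁻² T N].

M: -2, L: 0, T: 1, N: 1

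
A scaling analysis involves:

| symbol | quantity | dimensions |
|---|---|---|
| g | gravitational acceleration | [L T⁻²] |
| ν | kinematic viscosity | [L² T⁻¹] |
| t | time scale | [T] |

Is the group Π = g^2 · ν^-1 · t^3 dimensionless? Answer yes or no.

Sum the exponent of each base dimension across the product:
  M: 2·[g]_M − [ν]_M + 3·[t]_M = 2·(0) − (0) + 3·(0) = 0
  L: 2·[g]_L − [ν]_L + 3·[t]_L = 2·(1) − (2) + 3·(0) = 0
  T: 2·[g]_T − [ν]_T + 3·[t]_T = 2·(-2) − (-1) + 3·(1) = 0
  Θ: 2·[g]_Θ − [ν]_Θ + 3·[t]_Θ = 2·(0) − (0) + 3·(0) = 0
  N: 2·[g]_N − [ν]_N + 3·[t]_N = 2·(0) − (0) + 3·(0) = 0
All base exponents vanish — dimensionless.

yes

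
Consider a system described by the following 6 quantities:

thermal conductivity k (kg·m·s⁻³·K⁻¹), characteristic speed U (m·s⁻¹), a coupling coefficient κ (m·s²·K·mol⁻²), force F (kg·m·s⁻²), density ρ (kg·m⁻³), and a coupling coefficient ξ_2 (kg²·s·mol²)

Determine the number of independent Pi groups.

1

There are 6 variables and 5 base dimensions (M, L, T, Θ, N).
The dimension matrix has rank 5.
Independent dimensionless groups: 6 − 5 = 1.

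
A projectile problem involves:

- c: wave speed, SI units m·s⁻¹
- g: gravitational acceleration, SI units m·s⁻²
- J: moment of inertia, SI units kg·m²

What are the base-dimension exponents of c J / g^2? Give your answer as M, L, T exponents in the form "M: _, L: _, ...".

M: 1, L: 1, T: 3

Collect each base-dimension exponent across the product:
  M: (0) − 2·(0) + (1) = 1
  L: (1) − 2·(1) + (2) = 1
  T: (-1) − 2·(-2) + (0) = 3
So the dimensions are [M L T³].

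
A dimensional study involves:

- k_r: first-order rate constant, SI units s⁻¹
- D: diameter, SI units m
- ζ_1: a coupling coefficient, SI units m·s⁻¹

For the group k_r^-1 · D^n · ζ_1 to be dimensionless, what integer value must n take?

Balance the L exponent: (1)·n from D, plus −(0) + (1) = 1 from the rest, must sum to zero.
n + 1 = 0, so n = -1.

-1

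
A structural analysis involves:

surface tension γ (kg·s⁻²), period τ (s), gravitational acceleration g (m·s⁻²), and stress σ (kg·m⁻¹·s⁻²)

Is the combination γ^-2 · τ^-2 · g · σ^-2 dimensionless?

no

Sum the exponent of each base dimension across the product:
  M: −2·[γ]_M − 2·[τ]_M + [g]_M − 2·[σ]_M = −2·(1) − 2·(0) + (0) − 2·(1) = -4
  L: −2·[γ]_L − 2·[τ]_L + [g]_L − 2·[σ]_L = −2·(0) − 2·(0) + (1) − 2·(-1) = 3
  T: −2·[γ]_T − 2·[τ]_T + [g]_T − 2·[σ]_T = −2·(-2) − 2·(1) + (-2) − 2·(-2) = 4
Net dimensions [M⁻⁴ L³ T⁴] ≠ [1] — not dimensionless.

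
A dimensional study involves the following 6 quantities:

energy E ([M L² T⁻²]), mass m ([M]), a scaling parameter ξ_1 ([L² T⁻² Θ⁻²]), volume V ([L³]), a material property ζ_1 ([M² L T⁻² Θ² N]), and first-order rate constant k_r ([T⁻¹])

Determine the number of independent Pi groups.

There are 6 variables and 5 base dimensions (M, L, T, Θ, N).
The dimension matrix has rank 5.
Independent dimensionless groups: 6 − 5 = 1.

1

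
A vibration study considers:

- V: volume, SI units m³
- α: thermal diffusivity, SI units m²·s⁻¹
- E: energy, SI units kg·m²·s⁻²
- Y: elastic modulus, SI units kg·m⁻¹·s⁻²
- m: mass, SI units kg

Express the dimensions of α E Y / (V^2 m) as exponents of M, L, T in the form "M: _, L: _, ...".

M: 1, L: -3, T: -5

Collect each base-dimension exponent across the product:
  M: −2·(0) + (0) + (1) + (1) − (1) = 1
  L: −2·(3) + (2) + (2) + (-1) − (0) = -3
  T: −2·(0) + (-1) + (-2) + (-2) − (0) = -5
So the dimensions are [M L⁻³ T⁻⁵].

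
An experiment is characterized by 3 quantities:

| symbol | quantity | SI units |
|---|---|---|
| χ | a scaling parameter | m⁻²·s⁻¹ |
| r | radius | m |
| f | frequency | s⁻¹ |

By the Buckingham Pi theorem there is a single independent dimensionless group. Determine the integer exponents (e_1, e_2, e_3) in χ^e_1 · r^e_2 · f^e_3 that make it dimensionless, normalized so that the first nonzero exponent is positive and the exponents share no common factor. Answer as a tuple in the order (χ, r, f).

(1, 2, -1)

L: e_1·(-2) + e_2·(1) + e_3·(0) = 0
T: e_1·(-1) + e_2·(0) + e_3·(-1) = 0
Solving this homogeneous linear system for the smallest-integer solution (first nonzero entry positive) gives (1, 2, -1).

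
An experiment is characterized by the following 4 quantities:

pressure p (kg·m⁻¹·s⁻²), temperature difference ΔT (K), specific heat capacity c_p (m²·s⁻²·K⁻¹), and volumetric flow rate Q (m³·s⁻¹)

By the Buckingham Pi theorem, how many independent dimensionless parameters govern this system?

There are 4 variables and 4 base dimensions (M, L, T, Θ).
The dimension matrix has rank 4.
Independent dimensionless groups: 4 − 4 = 0.

0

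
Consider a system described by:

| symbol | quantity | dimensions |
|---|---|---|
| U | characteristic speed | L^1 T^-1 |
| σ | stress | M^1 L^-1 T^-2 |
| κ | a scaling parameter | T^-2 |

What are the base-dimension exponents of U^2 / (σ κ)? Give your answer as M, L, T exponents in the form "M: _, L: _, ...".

M: -1, L: 3, T: 2

Collect each base-dimension exponent across the product:
  M: 2·(0) − (1) − (0) = -1
  L: 2·(1) − (-1) − (0) = 3
  T: 2·(-1) − (-2) − (-2) = 2
So the dimensions are [M⁻¹ L³ T²].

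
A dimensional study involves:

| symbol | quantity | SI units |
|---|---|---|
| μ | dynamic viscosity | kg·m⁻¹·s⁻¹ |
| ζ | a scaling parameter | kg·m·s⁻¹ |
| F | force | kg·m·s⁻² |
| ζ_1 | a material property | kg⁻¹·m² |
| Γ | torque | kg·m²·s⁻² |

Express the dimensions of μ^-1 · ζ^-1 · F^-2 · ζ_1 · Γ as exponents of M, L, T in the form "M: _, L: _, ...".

Collect each base-dimension exponent across the product:
  M: −(1) − (1) − 2·(1) + (-1) + (1) = -4
  L: −(-1) − (1) − 2·(1) + (2) + (2) = 2
  T: −(-1) − (-1) − 2·(-2) + (0) + (-2) = 4
So the dimensions are [M⁻⁴ L² T⁴].

M: -4, L: 2, T: 4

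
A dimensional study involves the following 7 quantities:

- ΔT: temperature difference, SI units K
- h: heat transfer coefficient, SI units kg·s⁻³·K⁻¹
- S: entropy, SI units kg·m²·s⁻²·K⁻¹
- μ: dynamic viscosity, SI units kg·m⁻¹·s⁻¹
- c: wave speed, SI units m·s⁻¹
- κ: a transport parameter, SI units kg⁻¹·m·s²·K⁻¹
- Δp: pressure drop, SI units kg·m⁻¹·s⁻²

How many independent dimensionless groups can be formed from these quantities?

3

There are 7 variables and 4 base dimensions (M, L, T, Θ).
The dimension matrix has rank 4.
Independent dimensionless groups: 7 − 4 = 3.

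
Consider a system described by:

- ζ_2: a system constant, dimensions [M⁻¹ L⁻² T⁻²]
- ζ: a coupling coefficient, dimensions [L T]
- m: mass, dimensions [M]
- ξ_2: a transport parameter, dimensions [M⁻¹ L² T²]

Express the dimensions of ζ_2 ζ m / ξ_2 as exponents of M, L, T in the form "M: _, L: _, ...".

M: 1, L: -3, T: -3

Collect each base-dimension exponent across the product:
  M: (-1) + (0) + (1) − (-1) = 1
  L: (-2) + (1) + (0) − (2) = -3
  T: (-2) + (1) + (0) − (2) = -3
So the dimensions are [M L⁻³ T⁻³].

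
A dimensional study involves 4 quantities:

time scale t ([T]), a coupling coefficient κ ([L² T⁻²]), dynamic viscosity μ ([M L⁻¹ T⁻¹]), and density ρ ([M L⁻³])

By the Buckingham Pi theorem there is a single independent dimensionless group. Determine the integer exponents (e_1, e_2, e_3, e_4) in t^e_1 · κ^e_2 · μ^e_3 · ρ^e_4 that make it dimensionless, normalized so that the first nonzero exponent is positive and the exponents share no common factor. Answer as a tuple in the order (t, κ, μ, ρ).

M: e_1·(0) + e_2·(0) + e_3·(1) + e_4·(1) = 0
L: e_1·(0) + e_2·(2) + e_3·(-1) + e_4·(-3) = 0
T: e_1·(1) + e_2·(-2) + e_3·(-1) + e_4·(0) = 0
Solving this homogeneous linear system for the smallest-integer solution (first nonzero entry positive) gives (1, 1, -1, 1).

(1, 1, -1, 1)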